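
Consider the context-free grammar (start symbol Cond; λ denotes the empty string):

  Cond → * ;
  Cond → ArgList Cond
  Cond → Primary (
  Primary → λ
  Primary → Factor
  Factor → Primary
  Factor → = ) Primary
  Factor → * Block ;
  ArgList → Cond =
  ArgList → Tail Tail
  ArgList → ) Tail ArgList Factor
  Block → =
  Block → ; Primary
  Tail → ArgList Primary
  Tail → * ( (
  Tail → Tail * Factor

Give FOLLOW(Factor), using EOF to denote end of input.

{ (, ), *, ;, = }

In Primary → Factor: Factor is at the end, add FOLLOW(Primary) = { (, ), *, ;, = }.
In ArgList → ) Tail ArgList Factor: Factor is at the end, add FOLLOW(ArgList) = { (, ), *, = }.
In Tail → Tail * Factor: Factor is at the end, add FOLLOW(Tail) = { (, ), *, = }.
Union: FOLLOW(Factor) = { (, ), *, ;, = }.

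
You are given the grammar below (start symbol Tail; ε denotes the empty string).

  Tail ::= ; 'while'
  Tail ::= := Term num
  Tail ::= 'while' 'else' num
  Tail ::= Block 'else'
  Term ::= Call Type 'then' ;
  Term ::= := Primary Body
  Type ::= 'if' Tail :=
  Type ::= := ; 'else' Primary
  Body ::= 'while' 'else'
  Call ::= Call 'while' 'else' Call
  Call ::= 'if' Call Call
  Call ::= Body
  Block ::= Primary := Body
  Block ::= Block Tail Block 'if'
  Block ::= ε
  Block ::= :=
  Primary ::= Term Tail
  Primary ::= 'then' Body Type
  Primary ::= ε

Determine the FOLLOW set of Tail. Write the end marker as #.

{ #, 'else', 'if', 'then', 'while', :=, ; }

Tail is the start symbol, so # ∈ FOLLOW(Tail).
In Type ::= 'if' Tail :=: add FIRST(:=) = { := }.
In Block ::= Block Tail Block 'if': add FIRST(Block 'if') = { 'else', 'if', 'then', 'while', :=, ; }.
In Primary ::= Term Tail: Tail is at the end, add FOLLOW(Primary) = { 'then', 'while', := }.
Union: FOLLOW(Tail) = { #, 'else', 'if', 'then', 'while', :=, ; }.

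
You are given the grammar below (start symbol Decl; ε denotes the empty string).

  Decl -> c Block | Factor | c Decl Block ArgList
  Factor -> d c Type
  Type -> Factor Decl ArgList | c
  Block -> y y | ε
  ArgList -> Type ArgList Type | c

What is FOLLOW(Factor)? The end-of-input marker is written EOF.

In Decl -> Factor: Factor is at the end, add FOLLOW(Decl) = { EOF, c, d, y }.
In Type -> Factor Decl ArgList: add FIRST(Decl ArgList) = { c, d }.
Union: FOLLOW(Factor) = { EOF, c, d, y }.

{ EOF, c, d, y }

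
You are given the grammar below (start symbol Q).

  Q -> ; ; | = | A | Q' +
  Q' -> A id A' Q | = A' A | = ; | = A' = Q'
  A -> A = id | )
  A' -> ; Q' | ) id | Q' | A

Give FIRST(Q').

From Q' -> A id A' Q: add FIRST(A) = { ) }.
Q' -> = A' A contributes {=}.
Q' -> = ; contributes {=}.
Q' -> = A' = Q' contributes {=}.
Union: FIRST(Q') = { ), = }.

{ ), = }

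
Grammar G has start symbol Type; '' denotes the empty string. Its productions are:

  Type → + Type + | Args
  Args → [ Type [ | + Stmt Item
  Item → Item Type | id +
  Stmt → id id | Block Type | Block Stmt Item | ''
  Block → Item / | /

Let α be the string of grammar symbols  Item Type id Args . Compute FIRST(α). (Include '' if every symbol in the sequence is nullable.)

{ id }

Add FIRST(Item) = { id }; Item is not nullable, stop.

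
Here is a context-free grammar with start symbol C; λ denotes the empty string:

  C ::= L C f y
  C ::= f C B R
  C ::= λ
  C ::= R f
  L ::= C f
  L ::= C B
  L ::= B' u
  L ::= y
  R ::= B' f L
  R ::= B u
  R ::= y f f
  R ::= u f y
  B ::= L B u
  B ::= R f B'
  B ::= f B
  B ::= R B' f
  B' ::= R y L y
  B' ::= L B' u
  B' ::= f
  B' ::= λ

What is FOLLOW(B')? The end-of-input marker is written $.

In L ::= B' u: add FIRST(u) = { u }.
In R ::= B' f L: add FIRST(f L) = { f }.
In B ::= R f B': B' is at the end, add FOLLOW(B) = { $, f, u, y }.
In B ::= R B' f: add FIRST(f) = { f }.
In B' ::= L B' u: add FIRST(u) = { u }.
Union: FOLLOW(B') = { $, f, u, y }.

{ $, f, u, y }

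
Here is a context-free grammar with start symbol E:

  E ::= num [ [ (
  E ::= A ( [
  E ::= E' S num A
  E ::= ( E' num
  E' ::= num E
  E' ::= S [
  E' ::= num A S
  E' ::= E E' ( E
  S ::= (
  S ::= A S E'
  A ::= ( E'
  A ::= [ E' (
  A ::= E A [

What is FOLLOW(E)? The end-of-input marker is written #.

{ #, (, [, num }

E is the start symbol, so # ∈ FOLLOW(E).
In E' ::= num E: E is at the end, add FOLLOW(E') = { #, (, [, num }.
In E' ::= E E' ( E: add FIRST(E' ( E) = { (, [, num }.
In E' ::= E E' ( E: E is at the end, add FOLLOW(E') = { #, (, [, num }.
In A ::= E A [: add FIRST(A [) = { (, [, num }.
Union: FOLLOW(E) = { #, (, [, num }.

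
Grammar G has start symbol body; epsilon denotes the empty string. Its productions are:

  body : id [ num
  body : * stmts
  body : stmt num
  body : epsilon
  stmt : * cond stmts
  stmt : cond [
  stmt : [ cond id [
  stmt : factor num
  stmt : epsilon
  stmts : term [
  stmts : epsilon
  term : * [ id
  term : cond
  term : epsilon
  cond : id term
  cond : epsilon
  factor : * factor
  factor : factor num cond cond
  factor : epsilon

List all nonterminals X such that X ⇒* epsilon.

Directly nullable (have an epsilon-production): body, stmt, stmts, term, cond, factor.

{ body, cond, factor, stmt, stmts, term }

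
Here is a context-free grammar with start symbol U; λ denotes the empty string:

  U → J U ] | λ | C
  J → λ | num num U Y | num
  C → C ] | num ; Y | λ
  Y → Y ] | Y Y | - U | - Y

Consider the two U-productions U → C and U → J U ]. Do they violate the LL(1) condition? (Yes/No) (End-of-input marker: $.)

FIRST(C) = { ], num, λ } and FIRST(J U ]) = { ], num }.
Both contain ], so the two alternatives are not disjoint — LL(1) conflict.

Yes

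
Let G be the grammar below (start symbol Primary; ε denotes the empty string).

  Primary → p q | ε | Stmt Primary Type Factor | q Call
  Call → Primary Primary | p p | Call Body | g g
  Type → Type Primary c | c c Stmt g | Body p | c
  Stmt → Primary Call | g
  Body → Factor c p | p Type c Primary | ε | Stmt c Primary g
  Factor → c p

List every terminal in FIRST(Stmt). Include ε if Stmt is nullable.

{ c, g, p, q, ε }

From Stmt → Primary Call: Primary, Call nullable, take FIRST(Primary) ∪ FIRST(Call) = { c, g, p, q }; also ε since the whole RHS is nullable.
Stmt → g contributes {g}.
Union: FIRST(Stmt) = { c, g, p, q, ε }.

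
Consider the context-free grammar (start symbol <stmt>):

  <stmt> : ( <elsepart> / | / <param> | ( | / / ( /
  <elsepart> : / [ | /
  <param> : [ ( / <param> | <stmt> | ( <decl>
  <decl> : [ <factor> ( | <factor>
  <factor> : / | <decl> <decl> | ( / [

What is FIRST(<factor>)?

<factor> : / contributes {/}.
From <factor> : <decl> <decl>: add FIRST(<decl>) = { (, /, [ }.
<factor> : ( / [ contributes {(}.
Union: FIRST(<factor>) = { (, /, [ }.

{ (, /, [ }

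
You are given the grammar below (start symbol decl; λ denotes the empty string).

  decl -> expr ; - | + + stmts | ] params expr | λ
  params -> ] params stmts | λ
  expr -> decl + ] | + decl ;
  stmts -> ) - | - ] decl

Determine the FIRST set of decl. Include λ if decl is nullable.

From decl -> expr ; -: add FIRST(expr) = { +, ] }.
decl -> + + stmts contributes {+}.
decl -> ] params expr contributes {]}.
decl -> λ contributes λ.
Union: FIRST(decl) = { +, ], λ }.

{ +, ], λ }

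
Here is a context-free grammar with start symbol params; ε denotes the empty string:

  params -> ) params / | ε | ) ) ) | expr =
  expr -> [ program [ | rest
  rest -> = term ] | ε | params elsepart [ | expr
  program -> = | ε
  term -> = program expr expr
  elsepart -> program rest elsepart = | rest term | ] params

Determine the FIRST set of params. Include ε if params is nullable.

{ ), =, [, ], ε }

params -> ) params / contributes {)}.
params -> ε contributes ε.
params -> ) ) ) contributes {)}.
From params -> expr =: expr nullable, take FIRST(expr) ∪ {=} = { ), =, [, ] }.
Union: FIRST(params) = { ), =, [, ], ε }.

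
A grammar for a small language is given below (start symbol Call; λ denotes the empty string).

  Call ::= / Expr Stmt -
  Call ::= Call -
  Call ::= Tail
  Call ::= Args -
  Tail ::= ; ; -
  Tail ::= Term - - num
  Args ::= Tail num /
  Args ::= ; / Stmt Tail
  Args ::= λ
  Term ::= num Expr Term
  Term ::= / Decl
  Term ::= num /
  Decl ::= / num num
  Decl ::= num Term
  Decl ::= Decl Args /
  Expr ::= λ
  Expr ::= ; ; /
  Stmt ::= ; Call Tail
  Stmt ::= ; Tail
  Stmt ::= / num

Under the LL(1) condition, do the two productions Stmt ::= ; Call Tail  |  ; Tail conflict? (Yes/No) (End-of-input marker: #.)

FIRST(; Call Tail) = { ; } and FIRST(; Tail) = { ; }.
Both contain ;, so the two alternatives are not disjoint — LL(1) conflict.

Yes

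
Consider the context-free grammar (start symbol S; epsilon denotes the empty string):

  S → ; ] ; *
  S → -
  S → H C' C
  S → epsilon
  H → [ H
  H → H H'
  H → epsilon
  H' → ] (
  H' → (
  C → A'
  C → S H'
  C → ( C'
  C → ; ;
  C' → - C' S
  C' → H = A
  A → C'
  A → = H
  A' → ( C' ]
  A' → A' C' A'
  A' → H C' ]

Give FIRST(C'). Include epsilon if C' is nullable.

{ (, -, =, [, ] }

C' → - C' S contributes {-}.
From C' → H = A: H nullable, take FIRST(H) ∪ {=} = { (, =, [, ] }.
Union: FIRST(C') = { (, -, =, [, ] }.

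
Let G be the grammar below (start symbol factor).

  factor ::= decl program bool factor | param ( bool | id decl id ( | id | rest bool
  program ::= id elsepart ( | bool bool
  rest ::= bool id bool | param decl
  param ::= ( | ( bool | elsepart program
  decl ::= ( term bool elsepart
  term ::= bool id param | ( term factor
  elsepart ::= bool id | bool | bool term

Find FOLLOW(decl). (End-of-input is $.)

In factor ::= decl program bool factor: add FIRST(program bool factor) = { bool, id }.
In factor ::= id decl id (: add FIRST(id () = { id }.
In rest ::= param decl: decl is at the end, add FOLLOW(rest) = { bool }.
Union: FOLLOW(decl) = { bool, id }.

{ bool, id }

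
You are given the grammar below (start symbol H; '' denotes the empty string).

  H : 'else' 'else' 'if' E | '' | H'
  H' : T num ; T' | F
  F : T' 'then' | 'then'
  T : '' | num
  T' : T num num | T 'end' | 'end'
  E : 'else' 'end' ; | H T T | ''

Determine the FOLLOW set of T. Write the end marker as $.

In H' : T num ; T': add FIRST(num ; T') = { num }.
In T' : T num num: add FIRST(num num) = { num }.
In T' : T 'end': add FIRST('end') = { 'end' }.
In E : H T T: add FIRST(T)\{''} = { num }.
  Since T is nullable, also add FOLLOW(E) = { $, num }.
In E : H T T: T is at the end, add FOLLOW(E) = { $, num }.
Union: FOLLOW(T) = { $, 'end', num }.

{ $, 'end', num }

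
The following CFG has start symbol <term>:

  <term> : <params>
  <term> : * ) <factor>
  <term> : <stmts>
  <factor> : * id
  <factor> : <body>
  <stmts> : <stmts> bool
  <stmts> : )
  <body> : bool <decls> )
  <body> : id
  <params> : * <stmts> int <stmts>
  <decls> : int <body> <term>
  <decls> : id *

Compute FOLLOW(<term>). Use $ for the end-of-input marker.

{ $, ) }

<term> is the start symbol, so $ ∈ FOLLOW(<term>).
In <decls> : int <body> <term>: <term> is at the end, add FOLLOW(<decls>) = { ) }.
Union: FOLLOW(<term>) = { $, ) }.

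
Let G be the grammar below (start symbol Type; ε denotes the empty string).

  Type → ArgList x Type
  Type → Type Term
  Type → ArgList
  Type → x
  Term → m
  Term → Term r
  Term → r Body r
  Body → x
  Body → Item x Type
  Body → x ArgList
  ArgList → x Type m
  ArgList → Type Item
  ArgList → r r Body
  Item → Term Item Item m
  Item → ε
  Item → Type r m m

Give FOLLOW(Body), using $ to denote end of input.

{ $, m, r, x }

In Term → r Body r: add FIRST(r) = { r }.
In ArgList → r r Body: Body is at the end, add FOLLOW(ArgList) = { $, m, r, x }.
Union: FOLLOW(Body) = { $, m, r, x }.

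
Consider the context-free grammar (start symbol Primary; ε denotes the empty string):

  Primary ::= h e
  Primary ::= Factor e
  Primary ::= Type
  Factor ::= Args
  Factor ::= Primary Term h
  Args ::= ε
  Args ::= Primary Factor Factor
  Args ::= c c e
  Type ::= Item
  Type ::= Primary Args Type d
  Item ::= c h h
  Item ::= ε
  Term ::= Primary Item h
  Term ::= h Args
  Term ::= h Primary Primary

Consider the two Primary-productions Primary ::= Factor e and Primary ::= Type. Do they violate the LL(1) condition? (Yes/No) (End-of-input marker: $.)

Yes

FIRST(Factor e) = { c, d, e, h } and FIRST(Type) = { c, d, e, h, ε }.
Both contain c, so the two alternatives are not disjoint — LL(1) conflict.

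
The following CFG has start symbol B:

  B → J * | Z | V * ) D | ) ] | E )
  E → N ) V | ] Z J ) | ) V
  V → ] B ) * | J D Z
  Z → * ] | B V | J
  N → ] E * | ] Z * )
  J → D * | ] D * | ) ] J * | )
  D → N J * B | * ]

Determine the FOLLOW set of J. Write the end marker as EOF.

{ EOF, ), *, ] }

In B → J *: add FIRST(*) = { * }.
In E → ] Z J ): add FIRST()) = { ) }.
In V → J D Z: add FIRST(D Z) = { *, ] }.
In Z → J: J is at the end, add FOLLOW(Z) = { EOF, ), *, ] }.
In J → ) ] J *: add FIRST(*) = { * }.
In D → N J * B: add FIRST(* B) = { * }.
Union: FOLLOW(J) = { EOF, ), *, ] }.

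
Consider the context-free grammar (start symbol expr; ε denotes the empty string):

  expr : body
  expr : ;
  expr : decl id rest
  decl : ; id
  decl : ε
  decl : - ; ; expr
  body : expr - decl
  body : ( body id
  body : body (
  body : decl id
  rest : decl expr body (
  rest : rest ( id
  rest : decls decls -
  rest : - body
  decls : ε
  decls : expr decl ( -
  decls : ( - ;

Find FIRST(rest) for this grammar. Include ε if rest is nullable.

{ (, -, ;, id }

From rest : decl expr body (: decl nullable, take FIRST(decl) ∪ FIRST(expr) = { (, -, ;, id }.
From rest : rest ( id: add FIRST(rest) = { (, -, ;, id }.
From rest : decls decls -: decls, decls nullable, take FIRST(decls) ∪ FIRST(decls) ∪ {-} = { (, -, ;, id }.
rest : - body contributes {-}.
Union: FIRST(rest) = { (, -, ;, id }.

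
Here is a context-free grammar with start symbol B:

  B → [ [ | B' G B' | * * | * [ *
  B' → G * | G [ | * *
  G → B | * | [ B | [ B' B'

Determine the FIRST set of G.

{ *, [ }

From G → B: add FIRST(B) = { *, [ }.
G → * contributes {*}.
G → [ B contributes {[}.
G → [ B' B' contributes {[}.
Union: FIRST(G) = { *, [ }.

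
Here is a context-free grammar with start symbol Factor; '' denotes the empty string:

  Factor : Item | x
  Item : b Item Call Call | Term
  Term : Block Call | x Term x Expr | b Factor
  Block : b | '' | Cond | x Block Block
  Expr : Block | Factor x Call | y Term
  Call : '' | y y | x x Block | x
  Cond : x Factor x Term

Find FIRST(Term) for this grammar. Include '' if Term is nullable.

From Term : Block Call: Block, Call nullable, take FIRST(Block) ∪ FIRST(Call) = { b, x, y }; also '' since the whole RHS is nullable.
Term : x Term x Expr contributes {x}.
Term : b Factor contributes {b}.
Union: FIRST(Term) = { b, x, y, '' }.

{ b, x, y, '' }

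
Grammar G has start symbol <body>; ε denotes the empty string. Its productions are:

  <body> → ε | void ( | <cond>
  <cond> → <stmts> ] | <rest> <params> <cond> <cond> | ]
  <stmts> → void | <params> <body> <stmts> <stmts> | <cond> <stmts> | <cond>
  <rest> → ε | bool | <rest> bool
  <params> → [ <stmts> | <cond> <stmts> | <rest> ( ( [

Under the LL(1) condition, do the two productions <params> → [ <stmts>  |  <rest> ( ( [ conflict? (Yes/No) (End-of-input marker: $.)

FIRST([ <stmts>) = { [ } and FIRST(<rest> ( ( [) = { (, bool }.
The FIRST sets are disjoint and neither alternative is nullable — no conflict.

No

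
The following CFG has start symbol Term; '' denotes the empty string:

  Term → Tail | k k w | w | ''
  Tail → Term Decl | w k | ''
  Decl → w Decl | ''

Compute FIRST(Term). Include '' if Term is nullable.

{ k, w, '' }

From Term → Tail: add FIRST(Tail) = { k, w, '' } (including '' since Tail is nullable).
Term → k k w contributes {k}.
Term → w contributes {w}.
Term → '' contributes ''.
Union: FIRST(Term) = { k, w, '' }.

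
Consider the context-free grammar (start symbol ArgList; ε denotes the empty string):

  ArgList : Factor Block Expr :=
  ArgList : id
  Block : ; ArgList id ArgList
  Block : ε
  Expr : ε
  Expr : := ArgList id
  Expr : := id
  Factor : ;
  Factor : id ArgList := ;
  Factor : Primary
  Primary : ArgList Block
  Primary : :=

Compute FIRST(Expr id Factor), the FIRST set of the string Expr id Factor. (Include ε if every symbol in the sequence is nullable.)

Add FIRST(Expr)\{ε} = { := }; Expr is nullable, continue.
id is a terminal; add {id} and stop.

{ :=, id }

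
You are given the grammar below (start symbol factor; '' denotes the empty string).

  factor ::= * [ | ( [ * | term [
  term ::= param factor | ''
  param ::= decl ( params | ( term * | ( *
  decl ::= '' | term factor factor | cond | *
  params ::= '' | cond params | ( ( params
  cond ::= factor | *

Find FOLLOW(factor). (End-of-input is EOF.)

{ EOF, (, *, [ }

factor is the start symbol, so EOF ∈ FOLLOW(factor).
In term ::= param factor: factor is at the end, add FOLLOW(term) = { (, *, [ }.
In decl ::= term factor factor: add FIRST(factor) = { (, *, [ }.
In decl ::= term factor factor: factor is at the end, add FOLLOW(decl) = { ( }.
In cond ::= factor: factor is at the end, add FOLLOW(cond) = { (, *, [ }.
Union: FOLLOW(factor) = { EOF, (, *, [ }.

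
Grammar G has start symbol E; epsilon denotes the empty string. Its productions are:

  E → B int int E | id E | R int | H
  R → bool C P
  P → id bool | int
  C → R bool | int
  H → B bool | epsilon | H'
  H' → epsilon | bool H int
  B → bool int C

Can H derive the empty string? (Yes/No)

Yes

H has an epsilon-production, so H ⇒ epsilon.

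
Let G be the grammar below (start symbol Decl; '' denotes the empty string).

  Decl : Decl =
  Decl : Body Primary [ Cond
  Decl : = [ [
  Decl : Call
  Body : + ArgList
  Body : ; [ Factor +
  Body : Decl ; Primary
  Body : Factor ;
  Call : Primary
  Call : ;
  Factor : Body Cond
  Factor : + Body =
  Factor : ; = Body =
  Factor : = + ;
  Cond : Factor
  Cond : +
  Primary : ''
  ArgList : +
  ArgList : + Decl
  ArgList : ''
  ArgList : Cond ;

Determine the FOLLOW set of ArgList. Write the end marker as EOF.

{ +, ;, =, [ }

In Body : + ArgList: ArgList is at the end, add FOLLOW(Body) = { +, ;, =, [ }.
Union: FOLLOW(ArgList) = { +, ;, =, [ }.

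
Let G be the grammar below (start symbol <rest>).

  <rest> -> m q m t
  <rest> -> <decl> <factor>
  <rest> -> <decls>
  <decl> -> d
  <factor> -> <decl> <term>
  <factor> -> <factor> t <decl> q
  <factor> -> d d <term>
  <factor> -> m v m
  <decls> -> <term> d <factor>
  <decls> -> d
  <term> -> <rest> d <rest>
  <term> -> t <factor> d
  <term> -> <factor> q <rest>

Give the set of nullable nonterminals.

No nonterminal has an empty production or an RHS whose symbols are all nullable.

{ } (none)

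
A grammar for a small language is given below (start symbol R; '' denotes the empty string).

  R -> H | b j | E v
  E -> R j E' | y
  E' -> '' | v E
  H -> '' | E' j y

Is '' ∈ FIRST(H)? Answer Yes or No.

H has an ''-production, so H ⇒ ''.

Yes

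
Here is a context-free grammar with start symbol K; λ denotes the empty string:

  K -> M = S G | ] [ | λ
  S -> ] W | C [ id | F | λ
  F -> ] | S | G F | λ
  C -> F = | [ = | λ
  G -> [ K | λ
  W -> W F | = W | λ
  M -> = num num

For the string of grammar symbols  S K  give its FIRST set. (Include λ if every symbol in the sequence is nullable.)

Add FIRST(S)\{λ} = { =, [, ] }; S is nullable, continue.
Add FIRST(K)\{λ} = { =, ] }; K is nullable, continue.
Every symbol is nullable, so include λ.

{ =, [, ], λ }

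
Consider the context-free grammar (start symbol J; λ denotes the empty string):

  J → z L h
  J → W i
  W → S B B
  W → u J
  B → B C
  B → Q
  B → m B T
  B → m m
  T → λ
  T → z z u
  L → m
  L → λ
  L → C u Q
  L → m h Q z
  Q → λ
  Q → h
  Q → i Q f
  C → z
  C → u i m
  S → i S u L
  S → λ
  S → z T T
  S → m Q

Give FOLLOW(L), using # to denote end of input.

In J → z L h: add FIRST(h) = { h }.
In S → i S u L: L is at the end, add FOLLOW(S) = { h, i, m, u, z }.
Union: FOLLOW(L) = { h, i, m, u, z }.

{ h, i, m, u, z }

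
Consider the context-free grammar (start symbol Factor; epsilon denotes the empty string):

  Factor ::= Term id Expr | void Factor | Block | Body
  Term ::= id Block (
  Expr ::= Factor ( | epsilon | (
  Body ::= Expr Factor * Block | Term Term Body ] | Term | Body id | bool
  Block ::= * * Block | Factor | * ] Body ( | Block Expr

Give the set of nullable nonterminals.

Directly nullable (have an epsilon-production): Expr.
No other nonterminal has a production whose RHS symbols are all nullable.

{ Expr }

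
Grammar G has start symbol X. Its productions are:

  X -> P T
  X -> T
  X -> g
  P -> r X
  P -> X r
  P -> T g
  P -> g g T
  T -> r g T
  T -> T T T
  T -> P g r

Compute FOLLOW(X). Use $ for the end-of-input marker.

X is the start symbol, so $ ∈ FOLLOW(X).
In P -> r X: X is at the end, add FOLLOW(P) = { g, r }.
In P -> X r: add FIRST(r) = { r }.
Union: FOLLOW(X) = { $, g, r }.

{ $, g, r }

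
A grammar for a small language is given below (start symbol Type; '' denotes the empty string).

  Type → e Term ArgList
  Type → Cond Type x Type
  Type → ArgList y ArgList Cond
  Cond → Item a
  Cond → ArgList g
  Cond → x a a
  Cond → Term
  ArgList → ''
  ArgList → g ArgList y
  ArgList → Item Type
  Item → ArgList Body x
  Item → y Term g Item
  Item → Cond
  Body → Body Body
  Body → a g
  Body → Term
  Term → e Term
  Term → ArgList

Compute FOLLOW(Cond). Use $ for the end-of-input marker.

In Type → Cond Type x Type: add FIRST(Type x Type) = { a, e, g, x, y }.
In Type → ArgList y ArgList Cond: Cond is at the end, add FOLLOW(Type) = { $, a, e, g, x, y }.
In Item → Cond: Cond is at the end, add FOLLOW(Item) = { a, e, g, x, y }.
Union: FOLLOW(Cond) = { $, a, e, g, x, y }.

{ $, a, e, g, x, y }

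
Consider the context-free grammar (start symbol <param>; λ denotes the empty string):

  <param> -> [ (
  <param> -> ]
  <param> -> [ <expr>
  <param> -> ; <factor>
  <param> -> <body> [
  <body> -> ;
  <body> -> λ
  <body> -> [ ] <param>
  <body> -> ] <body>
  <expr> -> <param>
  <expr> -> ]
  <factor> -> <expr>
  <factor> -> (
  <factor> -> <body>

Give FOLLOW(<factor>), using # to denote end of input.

In <param> -> ; <factor>: <factor> is at the end, add FOLLOW(<param>) = { #, [ }.
Union: FOLLOW(<factor>) = { #, [ }.

{ #, [ }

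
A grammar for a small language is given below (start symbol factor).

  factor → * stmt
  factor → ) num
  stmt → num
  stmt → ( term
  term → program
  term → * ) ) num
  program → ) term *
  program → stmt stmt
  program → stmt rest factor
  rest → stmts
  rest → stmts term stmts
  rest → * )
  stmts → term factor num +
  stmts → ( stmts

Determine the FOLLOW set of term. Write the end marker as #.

{ #, (, ), *, num }

In stmt → ( term: term is at the end, add FOLLOW(stmt) = { #, (, ), *, num }.
In program → ) term *: add FIRST(*) = { * }.
In rest → stmts term stmts: add FIRST(stmts) = { (, ), *, num }.
In stmts → term factor num +: add FIRST(factor num +) = { ), * }.
Union: FOLLOW(term) = { #, (, ), *, num }.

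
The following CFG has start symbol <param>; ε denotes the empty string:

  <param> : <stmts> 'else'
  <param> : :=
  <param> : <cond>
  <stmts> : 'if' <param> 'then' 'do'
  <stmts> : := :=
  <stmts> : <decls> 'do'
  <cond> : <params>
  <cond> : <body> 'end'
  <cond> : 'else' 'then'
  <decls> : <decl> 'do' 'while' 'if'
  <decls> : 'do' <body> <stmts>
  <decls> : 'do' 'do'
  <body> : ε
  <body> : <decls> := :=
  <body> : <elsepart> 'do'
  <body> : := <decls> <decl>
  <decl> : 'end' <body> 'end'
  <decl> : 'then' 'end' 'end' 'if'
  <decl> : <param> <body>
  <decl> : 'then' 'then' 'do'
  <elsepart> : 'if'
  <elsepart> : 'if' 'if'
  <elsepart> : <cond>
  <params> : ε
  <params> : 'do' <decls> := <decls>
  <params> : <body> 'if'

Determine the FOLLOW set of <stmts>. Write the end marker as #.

In <param> : <stmts> 'else': add FIRST('else') = { 'else' }.
In <decls> : 'do' <body> <stmts>: <stmts> is at the end, add FOLLOW(<decls>) = { #, 'do', 'else', 'end', 'if', 'then', := }.
Union: FOLLOW(<stmts>) = { #, 'do', 'else', 'end', 'if', 'then', := }.

{ #, 'do', 'else', 'end', 'if', 'then', := }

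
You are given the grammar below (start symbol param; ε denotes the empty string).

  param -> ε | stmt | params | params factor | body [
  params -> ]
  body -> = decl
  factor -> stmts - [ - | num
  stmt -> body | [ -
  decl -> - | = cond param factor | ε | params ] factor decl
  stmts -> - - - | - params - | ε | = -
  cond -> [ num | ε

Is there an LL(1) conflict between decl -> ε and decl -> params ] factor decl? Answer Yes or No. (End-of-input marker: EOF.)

No

FIRST(ε) = { ε } and FIRST(params ] factor decl) = { ] }.
The first is nullable but FOLLOW(decl) = { EOF, -, =, [, num } is disjoint from FIRST of the second.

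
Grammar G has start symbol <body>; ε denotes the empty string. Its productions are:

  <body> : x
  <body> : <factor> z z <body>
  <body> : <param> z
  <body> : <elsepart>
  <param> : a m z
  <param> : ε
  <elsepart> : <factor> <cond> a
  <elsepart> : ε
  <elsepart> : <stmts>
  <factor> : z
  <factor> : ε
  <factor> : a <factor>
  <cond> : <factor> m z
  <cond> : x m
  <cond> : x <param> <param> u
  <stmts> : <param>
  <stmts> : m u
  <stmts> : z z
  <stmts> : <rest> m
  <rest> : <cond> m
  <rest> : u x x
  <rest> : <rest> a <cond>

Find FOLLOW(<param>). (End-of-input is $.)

{ $, a, u, z }

In <body> : <param> z: add FIRST(z) = { z }.
In <cond> : x <param> <param> u: add FIRST(<param> u) = { a, u }.
In <cond> : x <param> <param> u: add FIRST(u) = { u }.
In <stmts> : <param>: <param> is at the end, add FOLLOW(<stmts>) = { $ }.
Union: FOLLOW(<param>) = { $, a, u, z }.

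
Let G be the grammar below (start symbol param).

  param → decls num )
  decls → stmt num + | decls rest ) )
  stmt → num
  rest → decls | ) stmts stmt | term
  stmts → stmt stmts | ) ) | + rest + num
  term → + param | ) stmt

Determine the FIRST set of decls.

{ num }

From decls → stmt num +: add FIRST(stmt) = { num }.
From decls → decls rest ) ): add FIRST(decls) = { num }.
Union: FIRST(decls) = { num }.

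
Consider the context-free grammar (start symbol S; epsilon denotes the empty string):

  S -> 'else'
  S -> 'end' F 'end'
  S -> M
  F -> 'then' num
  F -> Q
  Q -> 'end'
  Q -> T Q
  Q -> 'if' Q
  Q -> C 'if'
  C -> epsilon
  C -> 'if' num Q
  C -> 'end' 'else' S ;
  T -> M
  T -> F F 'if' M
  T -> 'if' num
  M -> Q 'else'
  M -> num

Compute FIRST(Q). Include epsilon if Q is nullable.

Q -> 'end' contributes {'end'}.
From Q -> T Q: add FIRST(T) = { 'end', 'if', 'then', num }.
Q -> 'if' Q contributes {'if'}.
From Q -> C 'if': C nullable, take FIRST(C) ∪ {'if'} = { 'end', 'if' }.
Union: FIRST(Q) = { 'end', 'if', 'then', num }.

{ 'end', 'if', 'then', num }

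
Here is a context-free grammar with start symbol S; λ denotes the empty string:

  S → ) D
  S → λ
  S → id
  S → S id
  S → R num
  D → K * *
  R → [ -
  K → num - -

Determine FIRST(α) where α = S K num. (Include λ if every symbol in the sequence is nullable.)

Add FIRST(S)\{λ} = { ), [, id }; S is nullable, continue.
Add FIRST(K) = { num }; K is not nullable, stop.

{ ), [, id, num }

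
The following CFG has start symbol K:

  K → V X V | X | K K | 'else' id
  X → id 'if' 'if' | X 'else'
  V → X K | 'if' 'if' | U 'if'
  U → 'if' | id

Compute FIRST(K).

From K → V X V: add FIRST(V) = { 'if', id }.
From K → X: add FIRST(X) = { id }.
From K → K K: add FIRST(K) = { 'else', 'if', id }.
K → 'else' id contributes {'else'}.
Union: FIRST(K) = { 'else', 'if', id }.

{ 'else', 'if', id }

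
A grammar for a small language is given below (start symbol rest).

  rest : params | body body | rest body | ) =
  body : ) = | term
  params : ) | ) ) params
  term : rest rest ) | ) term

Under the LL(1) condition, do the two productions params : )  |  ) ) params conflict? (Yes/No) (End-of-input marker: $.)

FIRST()) = { ) } and FIRST() ) params) = { ) }.
Both contain ), so the two alternatives are not disjoint — LL(1) conflict.

Yes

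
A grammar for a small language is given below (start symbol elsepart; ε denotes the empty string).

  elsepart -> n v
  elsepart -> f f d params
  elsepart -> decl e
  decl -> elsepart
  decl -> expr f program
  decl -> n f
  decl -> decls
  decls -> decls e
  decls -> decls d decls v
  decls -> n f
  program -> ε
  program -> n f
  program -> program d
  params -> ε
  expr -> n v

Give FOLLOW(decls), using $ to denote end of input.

In decl -> decls: decls is at the end, add FOLLOW(decl) = { e }.
In decls -> decls e: add FIRST(e) = { e }.
In decls -> decls d decls v: add FIRST(d decls v) = { d }.
In decls -> decls d decls v: add FIRST(v) = { v }.
Union: FOLLOW(decls) = { d, e, v }.

{ d, e, v }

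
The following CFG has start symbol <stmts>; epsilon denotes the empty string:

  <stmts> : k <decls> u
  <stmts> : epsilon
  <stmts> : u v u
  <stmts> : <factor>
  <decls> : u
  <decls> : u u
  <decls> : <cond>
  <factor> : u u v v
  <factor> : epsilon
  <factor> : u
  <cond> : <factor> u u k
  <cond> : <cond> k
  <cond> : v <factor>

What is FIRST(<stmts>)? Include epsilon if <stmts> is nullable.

<stmts> : k <decls> u contributes {k}.
<stmts> : epsilon contributes epsilon.
<stmts> : u v u contributes {u}.
From <stmts> : <factor>: add FIRST(<factor>) = { u, epsilon } (including epsilon since <factor> is nullable).
Union: FIRST(<stmts>) = { k, u, epsilon }.

{ k, u, epsilon }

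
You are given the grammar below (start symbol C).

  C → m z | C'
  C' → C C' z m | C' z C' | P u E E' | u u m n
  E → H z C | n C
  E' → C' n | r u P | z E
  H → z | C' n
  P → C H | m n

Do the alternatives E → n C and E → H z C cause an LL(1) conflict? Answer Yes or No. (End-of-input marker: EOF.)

FIRST(n C) = { n } and FIRST(H z C) = { m, u, z }.
The FIRST sets are disjoint and neither alternative is nullable — no conflict.

No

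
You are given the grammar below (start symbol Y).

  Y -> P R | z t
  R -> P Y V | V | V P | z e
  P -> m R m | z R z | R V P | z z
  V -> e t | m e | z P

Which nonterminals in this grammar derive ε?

No nonterminal has an empty production or an RHS whose symbols are all nullable.

{ } (none)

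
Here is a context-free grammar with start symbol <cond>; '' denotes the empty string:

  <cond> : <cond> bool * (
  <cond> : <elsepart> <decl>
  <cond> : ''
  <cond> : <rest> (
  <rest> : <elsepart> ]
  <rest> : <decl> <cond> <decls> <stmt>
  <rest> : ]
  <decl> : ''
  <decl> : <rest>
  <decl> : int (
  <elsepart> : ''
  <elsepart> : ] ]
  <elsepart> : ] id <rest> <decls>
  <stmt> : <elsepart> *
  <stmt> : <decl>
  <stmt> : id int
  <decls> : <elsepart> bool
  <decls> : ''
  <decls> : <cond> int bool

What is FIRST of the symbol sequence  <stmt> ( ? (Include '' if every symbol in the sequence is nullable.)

{ (, *, ], bool, id, int }

Add FIRST(<stmt>)\{''} = { (, *, ], bool, id, int }; <stmt> is nullable, continue.
( is a terminal; add {(} and stop.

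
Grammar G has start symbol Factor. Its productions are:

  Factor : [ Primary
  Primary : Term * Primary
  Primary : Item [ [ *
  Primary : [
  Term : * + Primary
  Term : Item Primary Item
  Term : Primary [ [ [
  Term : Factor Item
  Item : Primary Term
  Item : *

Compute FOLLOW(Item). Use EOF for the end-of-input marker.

{ *, [ }

In Primary : Item [ [ *: add FIRST([ [ *) = { [ }.
In Term : Item Primary Item: add FIRST(Primary Item) = { *, [ }.
In Term : Item Primary Item: Item is at the end, add FOLLOW(Term) = { *, [ }.
In Term : Factor Item: Item is at the end, add FOLLOW(Term) = { *, [ }.
Union: FOLLOW(Item) = { *, [ }.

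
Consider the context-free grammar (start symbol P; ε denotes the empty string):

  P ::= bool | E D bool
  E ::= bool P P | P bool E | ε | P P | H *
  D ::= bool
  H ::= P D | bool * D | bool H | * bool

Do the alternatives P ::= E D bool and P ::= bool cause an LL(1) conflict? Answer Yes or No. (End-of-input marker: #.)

Yes

FIRST(E D bool) = { *, bool } and FIRST(bool) = { bool }.
Both contain bool, so the two alternatives are not disjoint — LL(1) conflict.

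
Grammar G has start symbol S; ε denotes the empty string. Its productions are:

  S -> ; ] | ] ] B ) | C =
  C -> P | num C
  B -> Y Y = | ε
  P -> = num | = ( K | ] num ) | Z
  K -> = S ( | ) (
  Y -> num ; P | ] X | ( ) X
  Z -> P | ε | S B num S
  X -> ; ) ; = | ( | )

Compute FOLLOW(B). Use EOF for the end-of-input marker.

{ ), num }

In S -> ] ] B ): add FIRST()) = { ) }.
In Z -> S B num S: add FIRST(num S) = { num }.
Union: FOLLOW(B) = { ), num }.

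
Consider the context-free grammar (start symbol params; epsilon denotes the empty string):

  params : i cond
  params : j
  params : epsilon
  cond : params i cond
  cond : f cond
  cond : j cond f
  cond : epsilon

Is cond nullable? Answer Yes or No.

Yes

cond has an epsilon-production, so cond ⇒ epsilon.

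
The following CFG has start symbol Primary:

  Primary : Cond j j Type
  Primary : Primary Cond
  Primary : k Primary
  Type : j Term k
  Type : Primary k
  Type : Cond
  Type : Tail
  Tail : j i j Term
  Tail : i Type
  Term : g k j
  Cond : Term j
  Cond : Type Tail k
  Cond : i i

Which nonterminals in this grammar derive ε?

{ } (none)

No nonterminal has an empty production or an RHS whose symbols are all nullable.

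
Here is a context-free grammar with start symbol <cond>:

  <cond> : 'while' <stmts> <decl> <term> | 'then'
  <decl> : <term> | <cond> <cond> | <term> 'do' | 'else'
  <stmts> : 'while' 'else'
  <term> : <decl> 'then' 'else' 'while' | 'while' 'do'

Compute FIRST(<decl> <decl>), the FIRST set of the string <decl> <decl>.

{ 'else', 'then', 'while' }

Add FIRST(<decl>) = { 'else', 'then', 'while' }; <decl> is not nullable, stop.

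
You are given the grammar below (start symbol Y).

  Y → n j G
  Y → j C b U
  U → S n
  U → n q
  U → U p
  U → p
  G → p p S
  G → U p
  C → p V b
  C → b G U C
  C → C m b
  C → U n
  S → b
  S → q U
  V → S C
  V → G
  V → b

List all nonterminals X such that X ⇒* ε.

No nonterminal has an empty production or an RHS whose symbols are all nullable.

{ } (none)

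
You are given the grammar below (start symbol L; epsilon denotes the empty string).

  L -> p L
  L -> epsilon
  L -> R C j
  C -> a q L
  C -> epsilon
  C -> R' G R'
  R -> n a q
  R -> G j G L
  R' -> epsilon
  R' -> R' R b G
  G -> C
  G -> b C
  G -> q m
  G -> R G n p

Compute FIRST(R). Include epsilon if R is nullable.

{ a, b, j, n, q }

R -> n a q contributes {n}.
From R -> G j G L: G nullable, take FIRST(G) ∪ {j} = { a, b, j, n, q }.
Union: FIRST(R) = { a, b, j, n, q }.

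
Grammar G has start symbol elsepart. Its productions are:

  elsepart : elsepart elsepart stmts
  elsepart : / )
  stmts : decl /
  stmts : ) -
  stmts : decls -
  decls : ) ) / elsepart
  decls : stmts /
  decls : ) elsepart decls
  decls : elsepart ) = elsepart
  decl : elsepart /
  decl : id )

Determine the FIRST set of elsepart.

{ / }

From elsepart : elsepart elsepart stmts: add FIRST(elsepart) = { / }.
elsepart : / ) contributes {/}.
Union: FIRST(elsepart) = { / }.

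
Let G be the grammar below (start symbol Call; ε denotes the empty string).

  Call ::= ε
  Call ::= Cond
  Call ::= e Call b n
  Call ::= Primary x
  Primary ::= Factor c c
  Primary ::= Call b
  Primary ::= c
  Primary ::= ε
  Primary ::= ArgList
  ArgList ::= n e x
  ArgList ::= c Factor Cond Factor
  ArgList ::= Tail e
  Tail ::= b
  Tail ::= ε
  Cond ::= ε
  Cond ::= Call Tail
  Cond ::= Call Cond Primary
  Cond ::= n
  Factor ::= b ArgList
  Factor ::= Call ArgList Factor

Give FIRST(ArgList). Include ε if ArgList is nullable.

ArgList ::= n e x contributes {n}.
ArgList ::= c Factor Cond Factor contributes {c}.
From ArgList ::= Tail e: Tail nullable, take FIRST(Tail) ∪ {e} = { b, e }.
Union: FIRST(ArgList) = { b, c, e, n }.

{ b, c, e, n }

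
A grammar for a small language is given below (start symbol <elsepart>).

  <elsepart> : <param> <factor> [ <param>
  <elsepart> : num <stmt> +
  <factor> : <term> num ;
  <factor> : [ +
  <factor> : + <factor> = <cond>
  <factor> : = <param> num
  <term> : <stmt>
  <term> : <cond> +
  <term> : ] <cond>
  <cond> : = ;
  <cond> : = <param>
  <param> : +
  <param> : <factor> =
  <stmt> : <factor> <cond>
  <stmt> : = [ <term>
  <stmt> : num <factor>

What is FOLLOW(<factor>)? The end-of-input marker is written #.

In <elsepart> : <param> <factor> [ <param>: add FIRST([ <param>) = { [ }.
In <factor> : + <factor> = <cond>: add FIRST(= <cond>) = { = }.
In <param> : <factor> =: add FIRST(=) = { = }.
In <stmt> : <factor> <cond>: add FIRST(<cond>) = { = }.
In <stmt> : num <factor>: <factor> is at the end, add FOLLOW(<stmt>) = { +, num }.
Union: FOLLOW(<factor>) = { +, =, [, num }.

{ +, =, [, num }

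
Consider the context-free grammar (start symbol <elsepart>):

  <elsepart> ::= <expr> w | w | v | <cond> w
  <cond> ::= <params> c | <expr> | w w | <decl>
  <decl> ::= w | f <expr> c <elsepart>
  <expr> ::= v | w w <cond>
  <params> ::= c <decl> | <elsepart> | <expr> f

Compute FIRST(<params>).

<params> ::= c <decl> contributes {c}.
From <params> ::= <elsepart>: add FIRST(<elsepart>) = { c, f, v, w }.
From <params> ::= <expr> f: add FIRST(<expr>) = { v, w }.
Union: FIRST(<params>) = { c, f, v, w }.

{ c, f, v, w }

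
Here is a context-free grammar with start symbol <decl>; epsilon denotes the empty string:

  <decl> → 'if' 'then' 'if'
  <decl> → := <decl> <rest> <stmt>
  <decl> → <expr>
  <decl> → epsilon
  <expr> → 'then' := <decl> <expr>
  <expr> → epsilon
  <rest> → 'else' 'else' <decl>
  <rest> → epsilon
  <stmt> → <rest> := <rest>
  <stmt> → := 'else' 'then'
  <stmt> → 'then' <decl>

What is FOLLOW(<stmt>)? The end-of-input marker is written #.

In <decl> → := <decl> <rest> <stmt>: <stmt> is at the end, add FOLLOW(<decl>) = { #, 'else', 'then', := }.
Union: FOLLOW(<stmt>) = { #, 'else', 'then', := }.

{ #, 'else', 'then', := }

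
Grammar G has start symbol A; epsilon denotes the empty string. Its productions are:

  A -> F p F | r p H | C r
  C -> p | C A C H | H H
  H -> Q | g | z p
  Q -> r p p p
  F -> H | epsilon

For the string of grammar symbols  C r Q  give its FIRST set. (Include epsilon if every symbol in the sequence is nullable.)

Add FIRST(C) = { g, p, r, z }; C is not nullable, stop.

{ g, p, r, z }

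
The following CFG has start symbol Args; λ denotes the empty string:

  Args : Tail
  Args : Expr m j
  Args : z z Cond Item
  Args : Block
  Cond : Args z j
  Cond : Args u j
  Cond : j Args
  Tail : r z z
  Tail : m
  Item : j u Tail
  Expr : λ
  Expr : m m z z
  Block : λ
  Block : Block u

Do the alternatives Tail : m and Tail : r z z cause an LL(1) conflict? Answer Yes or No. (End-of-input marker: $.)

FIRST(m) = { m } and FIRST(r z z) = { r }.
The FIRST sets are disjoint and neither alternative is nullable — no conflict.

No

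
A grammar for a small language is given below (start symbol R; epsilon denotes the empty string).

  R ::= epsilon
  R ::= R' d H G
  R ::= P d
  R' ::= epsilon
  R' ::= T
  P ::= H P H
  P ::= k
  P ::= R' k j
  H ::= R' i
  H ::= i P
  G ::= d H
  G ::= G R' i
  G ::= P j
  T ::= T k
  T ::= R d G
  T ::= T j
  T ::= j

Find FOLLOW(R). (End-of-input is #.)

R is the start symbol, so # ∈ FOLLOW(R).
In T ::= R d G: add FIRST(d G) = { d }.
Union: FOLLOW(R) = { #, d }.

{ #, d }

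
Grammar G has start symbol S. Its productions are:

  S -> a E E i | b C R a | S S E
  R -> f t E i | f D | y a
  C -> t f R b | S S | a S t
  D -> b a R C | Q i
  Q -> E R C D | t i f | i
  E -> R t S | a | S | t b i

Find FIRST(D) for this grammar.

D -> b a R C contributes {b}.
From D -> Q i: add FIRST(Q) = { a, b, f, i, t, y }.
Union: FIRST(D) = { a, b, f, i, t, y }.

{ a, b, f, i, t, y }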